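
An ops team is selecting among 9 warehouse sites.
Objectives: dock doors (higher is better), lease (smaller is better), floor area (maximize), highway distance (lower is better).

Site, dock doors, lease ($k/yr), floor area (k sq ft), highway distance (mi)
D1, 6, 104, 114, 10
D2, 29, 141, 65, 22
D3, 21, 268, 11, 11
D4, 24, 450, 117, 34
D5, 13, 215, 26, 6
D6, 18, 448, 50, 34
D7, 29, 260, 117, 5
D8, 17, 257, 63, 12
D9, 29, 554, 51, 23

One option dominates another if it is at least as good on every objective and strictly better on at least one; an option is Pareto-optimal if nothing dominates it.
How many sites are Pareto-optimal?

5

D1: not dominated (best lease).
D2: not dominated.
D3: dominated by D7 (dock doors 29≥21, lease 260≤268, floor area 117≥11, highway distance 5≤11).
D4: dominated by D7 (dock doors 29≥24, lease 260≤450, floor area 117≥117, highway distance 5≤34).
D5: not dominated.
D6: dominated by D2 (dock doors 29≥18, lease 141≤448, floor area 65≥50, highway distance 22≤34).
D7: not dominated (best highway distance).
D8: not dominated.
D9: dominated by D2 (dock doors 29≥29, lease 141≤554, floor area 65≥51, highway distance 22≤23).
Pareto-optimal: D1, D2, D5, D7, D8 → 5.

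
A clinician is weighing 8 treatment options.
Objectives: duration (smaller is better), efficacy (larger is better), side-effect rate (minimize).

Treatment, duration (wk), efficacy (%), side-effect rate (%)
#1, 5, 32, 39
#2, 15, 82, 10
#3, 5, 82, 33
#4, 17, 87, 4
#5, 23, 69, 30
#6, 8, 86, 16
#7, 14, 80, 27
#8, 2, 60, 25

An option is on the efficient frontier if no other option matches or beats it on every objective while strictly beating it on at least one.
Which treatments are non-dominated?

#2, #3, #4, #6, #8

#1: dominated by #3 (duration 5≤5, efficacy 82≥32, side-effect rate 33≤39).
#2: not dominated.
#3: not dominated.
#4: not dominated (best efficacy).
#5: dominated by #2 (duration 15≤23, efficacy 82≥69, side-effect rate 10≤30).
#6: not dominated.
#7: dominated by #6 (duration 8≤14, efficacy 86≥80, side-effect rate 16≤27).
#8: not dominated (best duration).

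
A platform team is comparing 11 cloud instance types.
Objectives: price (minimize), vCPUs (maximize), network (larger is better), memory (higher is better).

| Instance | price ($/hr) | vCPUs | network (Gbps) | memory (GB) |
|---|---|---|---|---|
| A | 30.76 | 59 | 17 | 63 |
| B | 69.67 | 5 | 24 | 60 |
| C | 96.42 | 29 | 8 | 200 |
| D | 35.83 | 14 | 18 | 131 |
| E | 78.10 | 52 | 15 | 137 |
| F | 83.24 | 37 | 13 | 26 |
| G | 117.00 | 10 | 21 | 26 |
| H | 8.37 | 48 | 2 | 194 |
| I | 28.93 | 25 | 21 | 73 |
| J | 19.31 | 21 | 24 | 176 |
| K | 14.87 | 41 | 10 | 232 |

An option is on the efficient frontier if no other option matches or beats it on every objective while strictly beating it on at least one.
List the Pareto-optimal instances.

A, E, H, I, J, K

A: not dominated (best vCPUs).
B: dominated by J (price 19.31≤69.67, vCPUs 21≥5, network 24≥24, memory 176≥60).
C: dominated by K (price 14.87≤96.42, vCPUs 41≥29, network 10≥8, memory 232≥200).
D: dominated by J (price 19.31≤35.83, vCPUs 21≥14, network 24≥18, memory 176≥131).
E: not dominated.
F: dominated by A (price 30.76≤83.24, vCPUs 59≥37, network 17≥13, memory 63≥26).
G: dominated by I (price 28.93≤117.00, vCPUs 25≥10, network 21≥21, memory 73≥26).
H: not dominated (best price).
I: not dominated.
J: not dominated.
K: not dominated (best memory).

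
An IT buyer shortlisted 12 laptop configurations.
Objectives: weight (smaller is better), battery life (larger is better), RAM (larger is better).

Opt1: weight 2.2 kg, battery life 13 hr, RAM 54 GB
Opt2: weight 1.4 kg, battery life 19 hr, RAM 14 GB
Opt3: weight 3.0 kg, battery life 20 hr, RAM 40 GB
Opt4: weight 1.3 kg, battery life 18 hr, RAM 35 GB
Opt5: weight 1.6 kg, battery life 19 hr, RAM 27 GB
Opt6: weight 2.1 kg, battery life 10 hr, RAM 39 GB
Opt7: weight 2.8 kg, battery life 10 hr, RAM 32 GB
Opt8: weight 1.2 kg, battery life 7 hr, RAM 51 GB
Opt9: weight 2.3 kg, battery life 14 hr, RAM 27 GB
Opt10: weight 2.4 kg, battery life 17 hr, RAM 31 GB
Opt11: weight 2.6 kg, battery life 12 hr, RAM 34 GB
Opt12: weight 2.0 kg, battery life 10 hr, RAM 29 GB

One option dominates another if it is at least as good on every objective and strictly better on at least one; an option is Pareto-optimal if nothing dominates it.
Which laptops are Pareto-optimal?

Opt1, Opt2, Opt3, Opt4, Opt5, Opt6, Opt8

Opt1: not dominated (best RAM).
Opt2: not dominated.
Opt3: not dominated (best battery life).
Opt4: not dominated.
Opt5: not dominated.
Opt6: not dominated.
Opt7: dominated by Opt1 (weight 2.2≤2.8, battery life 13≥10, RAM 54≥32).
Opt8: not dominated (best weight).
Opt9: dominated by Opt4 (weight 1.3≤2.3, battery life 18≥14, RAM 35≥27).
Opt10: dominated by Opt4 (weight 1.3≤2.4, battery life 18≥17, RAM 35≥31).
Opt11: dominated by Opt1 (weight 2.2≤2.6, battery life 13≥12, RAM 54≥34).
Opt12: dominated by Opt4 (weight 1.3≤2.0, battery life 18≥10, RAM 35≥29).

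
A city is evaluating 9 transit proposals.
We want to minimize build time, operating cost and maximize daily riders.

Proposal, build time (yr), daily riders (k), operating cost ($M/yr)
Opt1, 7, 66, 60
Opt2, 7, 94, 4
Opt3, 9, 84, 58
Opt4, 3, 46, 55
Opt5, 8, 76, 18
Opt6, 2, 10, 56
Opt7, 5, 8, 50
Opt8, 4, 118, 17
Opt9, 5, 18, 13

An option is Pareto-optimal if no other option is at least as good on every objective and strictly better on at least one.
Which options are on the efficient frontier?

Opt2, Opt4, Opt6, Opt8, Opt9

Opt1: dominated by Opt2 (build time 7≤7, daily riders 94≥66, operating cost 4≤60).
Opt2: not dominated (best operating cost).
Opt3: dominated by Opt2 (build time 7≤9, daily riders 94≥84, operating cost 4≤58).
Opt4: not dominated.
Opt5: dominated by Opt2 (build time 7≤8, daily riders 94≥76, operating cost 4≤18).
Opt6: not dominated (best build time).
Opt7: dominated by Opt8 (build time 4≤5, daily riders 118≥8, operating cost 17≤50).
Opt8: not dominated (best daily riders).
Opt9: not dominated.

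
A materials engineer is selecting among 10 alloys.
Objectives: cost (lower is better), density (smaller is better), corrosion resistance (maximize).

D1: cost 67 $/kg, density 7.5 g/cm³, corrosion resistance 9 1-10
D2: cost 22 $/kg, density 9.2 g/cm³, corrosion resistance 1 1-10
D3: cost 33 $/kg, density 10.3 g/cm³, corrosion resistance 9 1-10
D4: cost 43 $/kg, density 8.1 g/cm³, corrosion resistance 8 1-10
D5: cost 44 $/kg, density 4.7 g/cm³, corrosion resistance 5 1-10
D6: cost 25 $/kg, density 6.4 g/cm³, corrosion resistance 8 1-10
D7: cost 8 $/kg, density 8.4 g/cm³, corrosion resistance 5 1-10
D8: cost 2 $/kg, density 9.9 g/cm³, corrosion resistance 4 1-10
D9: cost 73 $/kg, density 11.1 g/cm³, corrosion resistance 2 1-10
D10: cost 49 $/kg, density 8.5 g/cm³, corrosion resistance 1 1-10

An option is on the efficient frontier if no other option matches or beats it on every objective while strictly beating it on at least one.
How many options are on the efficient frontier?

6

D1: not dominated.
D2: dominated by D7 (cost 8≤22, density 8.4≤9.2, corrosion resistance 5≥1).
D3: not dominated.
D4: dominated by D6 (cost 25≤43, density 6.4≤8.1, corrosion resistance 8≥8).
D5: not dominated (best density).
D6: not dominated.
D7: not dominated.
D8: not dominated (best cost).
D9: dominated by D1 (cost 67≤73, density 7.5≤11.1, corrosion resistance 9≥2).
D10: dominated by D4 (cost 43≤49, density 8.1≤8.5, corrosion resistance 8≥1).
Pareto-optimal: D1, D3, D5, D6, D7, D8 → 6.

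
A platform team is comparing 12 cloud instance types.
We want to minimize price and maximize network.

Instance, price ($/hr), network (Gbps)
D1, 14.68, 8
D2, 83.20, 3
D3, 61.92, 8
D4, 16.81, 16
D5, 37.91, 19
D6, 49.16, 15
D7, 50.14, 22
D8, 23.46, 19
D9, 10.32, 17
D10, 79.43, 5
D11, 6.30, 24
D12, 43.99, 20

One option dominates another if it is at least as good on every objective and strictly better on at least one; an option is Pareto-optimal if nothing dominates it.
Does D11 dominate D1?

Yes

D11 vs D1: price 6.30≤14.68, network 24≥8 — D11 is at least as good on every objective with at least one strict improvement.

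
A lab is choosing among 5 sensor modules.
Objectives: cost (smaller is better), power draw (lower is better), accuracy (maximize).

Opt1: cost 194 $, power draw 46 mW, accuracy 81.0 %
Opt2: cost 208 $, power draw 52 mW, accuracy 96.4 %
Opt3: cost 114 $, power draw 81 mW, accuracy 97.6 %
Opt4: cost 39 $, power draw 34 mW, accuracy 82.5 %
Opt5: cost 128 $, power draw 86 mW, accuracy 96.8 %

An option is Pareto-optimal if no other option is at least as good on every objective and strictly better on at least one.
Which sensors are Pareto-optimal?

Opt2, Opt3, Opt4

Opt1: dominated by Opt4 (cost 39≤194, power draw 34≤46, accuracy 82.5≥81.0).
Opt2: not dominated.
Opt3: not dominated (best accuracy).
Opt4: not dominated (best cost).
Opt5: dominated by Opt3 (cost 114≤128, power draw 81≤86, accuracy 97.6≥96.8).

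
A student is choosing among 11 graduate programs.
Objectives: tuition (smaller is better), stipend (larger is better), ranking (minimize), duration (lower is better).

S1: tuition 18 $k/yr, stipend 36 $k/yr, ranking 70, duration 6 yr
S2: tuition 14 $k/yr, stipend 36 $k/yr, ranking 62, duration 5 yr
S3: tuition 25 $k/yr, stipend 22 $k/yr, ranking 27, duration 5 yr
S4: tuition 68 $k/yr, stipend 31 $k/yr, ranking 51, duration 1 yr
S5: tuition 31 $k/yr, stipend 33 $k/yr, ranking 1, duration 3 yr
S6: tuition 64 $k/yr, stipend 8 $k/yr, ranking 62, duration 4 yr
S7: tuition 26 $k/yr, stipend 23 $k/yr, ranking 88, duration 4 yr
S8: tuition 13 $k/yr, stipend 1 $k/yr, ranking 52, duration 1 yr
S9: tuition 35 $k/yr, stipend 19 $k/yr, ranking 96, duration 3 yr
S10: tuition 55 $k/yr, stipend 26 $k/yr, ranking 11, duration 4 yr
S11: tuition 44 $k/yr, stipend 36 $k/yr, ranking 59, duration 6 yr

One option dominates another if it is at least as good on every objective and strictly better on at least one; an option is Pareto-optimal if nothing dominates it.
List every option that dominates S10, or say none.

S5

S5: tuition 31≤55, stipend 33≥26, ranking 1≤11, duration 3≤4 — dominates S10.
Others (S1, S2, S3, S4, S6, S7, S8, S9, S11) are each worse than S10 on at least one objective.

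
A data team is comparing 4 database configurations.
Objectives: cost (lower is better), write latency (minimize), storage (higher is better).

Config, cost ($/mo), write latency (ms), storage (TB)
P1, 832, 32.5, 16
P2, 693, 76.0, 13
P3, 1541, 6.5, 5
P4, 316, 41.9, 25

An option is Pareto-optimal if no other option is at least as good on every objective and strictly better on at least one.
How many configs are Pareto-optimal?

3

P1: not dominated.
P2: dominated by P4 (cost 316≤693, write latency 41.9≤76.0, storage 25≥13).
P3: not dominated (best write latency).
P4: not dominated (best cost).
Pareto-optimal: P1, P3, P4 → 3.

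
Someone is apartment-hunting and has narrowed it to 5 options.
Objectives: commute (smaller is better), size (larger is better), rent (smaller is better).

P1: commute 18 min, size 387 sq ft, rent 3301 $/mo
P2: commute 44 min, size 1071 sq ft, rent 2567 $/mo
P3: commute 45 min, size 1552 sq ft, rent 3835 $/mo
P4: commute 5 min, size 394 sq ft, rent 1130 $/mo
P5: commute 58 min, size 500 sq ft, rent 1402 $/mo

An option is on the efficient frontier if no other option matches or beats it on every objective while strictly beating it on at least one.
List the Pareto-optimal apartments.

P1: dominated by P4 (commute 5≤18, size 394≥387, rent 1130≤3301).
P2: not dominated.
P3: not dominated (best size).
P4: not dominated (best commute).
P5: not dominated.

P2, P3, P4, P5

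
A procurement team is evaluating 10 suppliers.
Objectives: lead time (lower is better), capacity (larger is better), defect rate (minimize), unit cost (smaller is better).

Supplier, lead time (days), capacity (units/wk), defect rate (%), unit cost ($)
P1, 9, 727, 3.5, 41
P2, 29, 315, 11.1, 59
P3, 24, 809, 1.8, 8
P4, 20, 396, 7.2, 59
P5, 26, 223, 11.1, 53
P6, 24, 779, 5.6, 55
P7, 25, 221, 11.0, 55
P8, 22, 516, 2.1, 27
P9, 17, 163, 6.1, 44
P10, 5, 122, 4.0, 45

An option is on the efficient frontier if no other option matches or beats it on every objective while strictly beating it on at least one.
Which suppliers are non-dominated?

P1: not dominated.
P2: dominated by P1 (lead time 9≤29, capacity 727≥315, defect rate 3.5≤11.1, unit cost 41≤59).
P3: not dominated (best capacity).
P4: dominated by P1 (lead time 9≤20, capacity 727≥396, defect rate 3.5≤7.2, unit cost 41≤59).
P5: dominated by P1 (lead time 9≤26, capacity 727≥223, defect rate 3.5≤11.1, unit cost 41≤53).
P6: dominated by P3 (lead time 24≤24, capacity 809≥779, defect rate 1.8≤5.6, unit cost 8≤55).
P7: dominated by P1 (lead time 9≤25, capacity 727≥221, defect rate 3.5≤11.0, unit cost 41≤55).
P8: not dominated.
P9: dominated by P1 (lead time 9≤17, capacity 727≥163, defect rate 3.5≤6.1, unit cost 41≤44).
P10: not dominated (best lead time).

P1, P3, P8, P10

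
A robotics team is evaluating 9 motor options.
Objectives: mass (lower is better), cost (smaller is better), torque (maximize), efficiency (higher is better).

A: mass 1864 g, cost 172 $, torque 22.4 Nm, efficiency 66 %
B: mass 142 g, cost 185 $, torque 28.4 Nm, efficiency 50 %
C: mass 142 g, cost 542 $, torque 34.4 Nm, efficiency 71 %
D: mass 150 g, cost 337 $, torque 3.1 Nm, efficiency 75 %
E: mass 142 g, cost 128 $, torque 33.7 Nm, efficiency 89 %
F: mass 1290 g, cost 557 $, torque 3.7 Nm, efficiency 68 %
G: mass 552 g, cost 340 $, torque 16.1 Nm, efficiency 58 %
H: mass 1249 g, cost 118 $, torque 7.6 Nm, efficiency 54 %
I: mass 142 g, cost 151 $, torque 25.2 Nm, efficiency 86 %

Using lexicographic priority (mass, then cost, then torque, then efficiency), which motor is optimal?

First minimize mass: best is 142, kept {B, C, E, I}.
Then minimize cost: best is 128, kept {E}.

E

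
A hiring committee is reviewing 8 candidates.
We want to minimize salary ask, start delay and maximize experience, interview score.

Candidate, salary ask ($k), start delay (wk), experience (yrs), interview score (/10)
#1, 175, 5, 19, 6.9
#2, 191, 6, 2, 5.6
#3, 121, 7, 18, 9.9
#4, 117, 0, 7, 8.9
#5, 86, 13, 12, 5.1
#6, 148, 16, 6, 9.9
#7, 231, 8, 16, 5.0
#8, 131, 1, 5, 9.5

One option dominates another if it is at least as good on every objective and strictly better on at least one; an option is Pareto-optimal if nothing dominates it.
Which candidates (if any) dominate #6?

#3

#3: salary ask 121≤148, start delay 7≤16, experience 18≥6, interview score 9.9≥9.9 — dominates #6.
Others (#1, #2, #4, #5, #7, #8) are each worse than #6 on at least one objective.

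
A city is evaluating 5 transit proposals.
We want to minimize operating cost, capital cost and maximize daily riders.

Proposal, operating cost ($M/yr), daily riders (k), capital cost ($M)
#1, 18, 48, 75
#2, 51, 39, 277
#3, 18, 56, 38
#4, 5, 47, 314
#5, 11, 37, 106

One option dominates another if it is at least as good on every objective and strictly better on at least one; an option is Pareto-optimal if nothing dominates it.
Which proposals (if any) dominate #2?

#1, #3

#1: operating cost 18≤51, daily riders 48≥39, capital cost 75≤277 — dominates #2.
#3: operating cost 18≤51, daily riders 56≥39, capital cost 38≤277 — dominates #2.
Others (#4, #5) are each worse than #2 on at least one objective.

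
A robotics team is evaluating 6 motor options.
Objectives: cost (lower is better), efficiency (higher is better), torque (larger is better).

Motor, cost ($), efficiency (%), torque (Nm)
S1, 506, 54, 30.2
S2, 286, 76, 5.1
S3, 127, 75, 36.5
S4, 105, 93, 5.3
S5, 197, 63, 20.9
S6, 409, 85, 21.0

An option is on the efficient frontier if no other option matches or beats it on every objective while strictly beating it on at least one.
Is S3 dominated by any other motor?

S1: worse on cost (506 vs 127).
S2: worse on cost (286 vs 127).
S4: worse on torque (5.3 vs 36.5).
S5: worse on cost (197 vs 127).
S6: worse on cost (409 vs 127).
No option is at least as good as S3 on every objective and strictly better on one.

No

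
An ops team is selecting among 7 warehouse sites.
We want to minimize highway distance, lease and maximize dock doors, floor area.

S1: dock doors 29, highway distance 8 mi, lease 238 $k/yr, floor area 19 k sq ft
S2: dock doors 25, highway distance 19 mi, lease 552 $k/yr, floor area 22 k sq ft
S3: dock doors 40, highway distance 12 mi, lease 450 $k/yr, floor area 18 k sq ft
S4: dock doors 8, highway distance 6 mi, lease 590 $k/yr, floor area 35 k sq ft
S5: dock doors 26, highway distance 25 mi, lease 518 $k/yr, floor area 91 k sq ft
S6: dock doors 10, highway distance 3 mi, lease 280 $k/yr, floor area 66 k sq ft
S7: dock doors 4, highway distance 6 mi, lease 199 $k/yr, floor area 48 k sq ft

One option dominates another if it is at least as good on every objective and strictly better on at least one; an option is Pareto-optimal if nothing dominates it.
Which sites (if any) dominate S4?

S6: dock doors 10≥8, highway distance 3≤6, lease 280≤590, floor area 66≥35 — dominates S4.
Others (S1, S2, S3, S5, S7) are each worse than S4 on at least one objective.

S6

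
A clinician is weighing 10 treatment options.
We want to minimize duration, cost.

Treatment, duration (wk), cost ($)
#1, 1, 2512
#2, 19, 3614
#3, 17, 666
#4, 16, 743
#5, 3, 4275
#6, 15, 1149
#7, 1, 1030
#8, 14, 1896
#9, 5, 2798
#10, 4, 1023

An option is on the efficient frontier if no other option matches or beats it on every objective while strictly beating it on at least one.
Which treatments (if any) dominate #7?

#1: worse on cost (2512 vs 1030).
#2: worse on duration (19 vs 1).
#3: worse on duration (17 vs 1).
#4: worse on duration (16 vs 1).
#5: worse on duration (3 vs 1).
#6: worse on duration (15 vs 1).
#8: worse on duration (14 vs 1).
#9: worse on duration (5 vs 1).
#10: worse on duration (4 vs 1).
No option dominates #7.

none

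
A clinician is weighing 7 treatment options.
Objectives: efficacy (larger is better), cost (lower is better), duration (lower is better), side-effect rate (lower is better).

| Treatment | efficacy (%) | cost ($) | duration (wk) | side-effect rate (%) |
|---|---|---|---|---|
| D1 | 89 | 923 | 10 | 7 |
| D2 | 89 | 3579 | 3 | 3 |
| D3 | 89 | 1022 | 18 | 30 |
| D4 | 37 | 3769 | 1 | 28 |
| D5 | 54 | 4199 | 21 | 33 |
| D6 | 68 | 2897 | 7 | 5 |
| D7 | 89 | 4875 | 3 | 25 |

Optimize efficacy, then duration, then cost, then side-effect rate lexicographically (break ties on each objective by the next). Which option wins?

D2

First maximize efficacy: best is 89, kept {D1, D2, D3, D7}.
Then minimize duration: best is 3, kept {D2, D7}.
Then minimize cost: best is 3579, kept {D2}.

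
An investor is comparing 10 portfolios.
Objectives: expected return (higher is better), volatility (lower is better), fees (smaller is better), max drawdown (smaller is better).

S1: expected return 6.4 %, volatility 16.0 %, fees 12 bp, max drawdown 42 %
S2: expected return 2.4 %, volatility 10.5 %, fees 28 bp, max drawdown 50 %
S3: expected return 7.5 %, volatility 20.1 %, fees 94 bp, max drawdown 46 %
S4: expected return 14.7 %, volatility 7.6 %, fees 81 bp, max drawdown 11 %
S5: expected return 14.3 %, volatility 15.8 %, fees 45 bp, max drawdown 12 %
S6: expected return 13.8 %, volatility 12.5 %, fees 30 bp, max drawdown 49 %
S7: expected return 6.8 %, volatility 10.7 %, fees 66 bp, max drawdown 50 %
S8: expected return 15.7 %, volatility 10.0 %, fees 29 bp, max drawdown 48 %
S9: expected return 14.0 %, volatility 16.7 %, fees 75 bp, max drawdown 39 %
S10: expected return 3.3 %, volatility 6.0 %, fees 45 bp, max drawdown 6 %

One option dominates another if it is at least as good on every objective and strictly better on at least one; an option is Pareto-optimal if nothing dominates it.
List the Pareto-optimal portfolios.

S1, S2, S4, S5, S8, S10

S1: not dominated (best fees).
S2: not dominated.
S3: dominated by S4 (expected return 14.7≥7.5, volatility 7.6≤20.1, fees 81≤94, max drawdown 11≤46).
S4: not dominated.
S5: not dominated.
S6: dominated by S8 (expected return 15.7≥13.8, volatility 10.0≤12.5, fees 29≤30, max drawdown 48≤49).
S7: dominated by S8 (expected return 15.7≥6.8, volatility 10.0≤10.7, fees 29≤66, max drawdown 48≤50).
S8: not dominated (best expected return).
S9: dominated by S5 (expected return 14.3≥14.0, volatility 15.8≤16.7, fees 45≤75, max drawdown 12≤39).
S10: not dominated (best volatility).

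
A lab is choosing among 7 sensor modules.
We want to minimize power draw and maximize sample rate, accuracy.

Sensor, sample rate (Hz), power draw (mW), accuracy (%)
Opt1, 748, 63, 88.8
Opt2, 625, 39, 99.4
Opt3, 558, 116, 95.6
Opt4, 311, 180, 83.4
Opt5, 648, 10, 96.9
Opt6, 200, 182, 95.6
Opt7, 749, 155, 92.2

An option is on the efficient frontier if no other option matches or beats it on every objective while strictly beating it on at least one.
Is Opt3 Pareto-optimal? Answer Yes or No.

Opt2 vs Opt3: sample rate 625≥558, power draw 39≤116, accuracy 99.4≥95.6 — Opt2 is at least as good on every objective and strictly better on at least one, so Opt2 dominates Opt3.

No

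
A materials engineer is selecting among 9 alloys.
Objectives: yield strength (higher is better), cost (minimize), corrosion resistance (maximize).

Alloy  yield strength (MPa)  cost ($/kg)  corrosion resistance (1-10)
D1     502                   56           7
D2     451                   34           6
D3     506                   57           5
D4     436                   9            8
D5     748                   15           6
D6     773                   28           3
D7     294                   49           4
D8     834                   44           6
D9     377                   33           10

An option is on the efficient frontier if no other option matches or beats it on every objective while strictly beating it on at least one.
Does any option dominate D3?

Yes

D5 vs D3: yield strength 748≥506, cost 15≤57, corrosion resistance 6≥5 — D5 is at least as good on every objective and strictly better on at least one, so D5 dominates D3.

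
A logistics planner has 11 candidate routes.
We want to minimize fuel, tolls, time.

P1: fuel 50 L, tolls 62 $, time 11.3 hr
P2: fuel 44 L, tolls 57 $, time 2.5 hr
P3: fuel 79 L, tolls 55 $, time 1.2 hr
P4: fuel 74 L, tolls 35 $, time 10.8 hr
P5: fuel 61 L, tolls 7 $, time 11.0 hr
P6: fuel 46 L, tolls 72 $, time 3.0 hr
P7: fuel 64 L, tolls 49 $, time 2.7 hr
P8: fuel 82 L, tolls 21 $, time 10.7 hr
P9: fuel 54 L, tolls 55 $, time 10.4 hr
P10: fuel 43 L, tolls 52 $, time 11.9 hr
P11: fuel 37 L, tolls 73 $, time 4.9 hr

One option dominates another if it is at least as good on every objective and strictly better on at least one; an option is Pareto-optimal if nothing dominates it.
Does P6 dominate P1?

No

P6 vs P1: P6 is worse on tolls (72 vs 62), so it does not dominate P1.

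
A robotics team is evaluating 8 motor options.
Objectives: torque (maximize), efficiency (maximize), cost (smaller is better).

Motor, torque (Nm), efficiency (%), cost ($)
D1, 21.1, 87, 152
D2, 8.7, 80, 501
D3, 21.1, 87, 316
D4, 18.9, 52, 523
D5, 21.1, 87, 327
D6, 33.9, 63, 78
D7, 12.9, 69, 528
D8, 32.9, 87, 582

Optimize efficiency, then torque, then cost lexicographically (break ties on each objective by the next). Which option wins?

D8

First maximize efficiency: best is 87, kept {D1, D3, D5, D8}.
Then maximize torque: best is 32.9, kept {D8}.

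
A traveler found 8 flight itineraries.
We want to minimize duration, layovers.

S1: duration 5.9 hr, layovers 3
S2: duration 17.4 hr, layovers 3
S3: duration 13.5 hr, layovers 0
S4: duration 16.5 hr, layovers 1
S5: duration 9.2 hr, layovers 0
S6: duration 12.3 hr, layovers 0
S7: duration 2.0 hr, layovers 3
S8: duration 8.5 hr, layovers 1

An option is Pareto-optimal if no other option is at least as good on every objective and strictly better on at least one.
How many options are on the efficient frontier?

S1: dominated by S7 (duration 2.0≤5.9, layovers 3≤3).
S2: dominated by S1 (duration 5.9≤17.4, layovers 3≤3).
S3: dominated by S5 (duration 9.2≤13.5, layovers 0≤0).
S4: dominated by S3 (duration 13.5≤16.5, layovers 0≤1).
S5: not dominated.
S6: dominated by S5 (duration 9.2≤12.3, layovers 0≤0).
S7: not dominated (best duration).
S8: not dominated.
Pareto-optimal: S5, S7, S8 → 3.

3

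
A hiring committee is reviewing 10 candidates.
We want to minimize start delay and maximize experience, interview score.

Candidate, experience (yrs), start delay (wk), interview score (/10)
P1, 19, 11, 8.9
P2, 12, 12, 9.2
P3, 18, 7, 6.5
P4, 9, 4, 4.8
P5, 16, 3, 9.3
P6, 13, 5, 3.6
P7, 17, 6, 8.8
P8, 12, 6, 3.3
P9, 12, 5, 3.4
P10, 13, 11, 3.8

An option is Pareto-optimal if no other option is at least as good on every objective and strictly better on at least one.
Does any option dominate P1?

No

P2: worse on experience (12 vs 19).
P3: worse on experience (18 vs 19).
P4: worse on experience (9 vs 19).
P5: worse on experience (16 vs 19).
P6: worse on experience (13 vs 19).
P7: worse on experience (17 vs 19).
P8: worse on experience (12 vs 19).
P9: worse on experience (12 vs 19).
P10: worse on experience (13 vs 19).
No option is at least as good as P1 on every objective and strictly better on one.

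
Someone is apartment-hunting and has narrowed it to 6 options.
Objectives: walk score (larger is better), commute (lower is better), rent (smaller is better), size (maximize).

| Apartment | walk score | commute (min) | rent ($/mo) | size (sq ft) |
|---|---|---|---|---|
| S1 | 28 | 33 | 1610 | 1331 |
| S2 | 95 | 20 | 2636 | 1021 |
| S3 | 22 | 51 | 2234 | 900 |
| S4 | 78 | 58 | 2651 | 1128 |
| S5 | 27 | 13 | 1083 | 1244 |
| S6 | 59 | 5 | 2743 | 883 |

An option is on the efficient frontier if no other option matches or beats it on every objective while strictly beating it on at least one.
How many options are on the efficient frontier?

S1: not dominated (best size).
S2: not dominated (best walk score).
S3: dominated by S1 (walk score 28≥22, commute 33≤51, rent 1610≤2234, size 1331≥900).
S4: not dominated.
S5: not dominated (best rent).
S6: not dominated (best commute).
Pareto-optimal: S1, S2, S4, S5, S6 → 5.

5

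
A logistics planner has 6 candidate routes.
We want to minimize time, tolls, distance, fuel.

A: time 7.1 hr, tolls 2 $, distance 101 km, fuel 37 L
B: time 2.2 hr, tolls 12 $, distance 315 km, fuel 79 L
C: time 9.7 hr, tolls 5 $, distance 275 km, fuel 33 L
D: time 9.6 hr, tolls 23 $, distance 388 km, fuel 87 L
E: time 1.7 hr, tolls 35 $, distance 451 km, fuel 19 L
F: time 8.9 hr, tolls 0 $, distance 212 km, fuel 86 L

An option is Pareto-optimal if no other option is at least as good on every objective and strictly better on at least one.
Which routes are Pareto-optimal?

A: not dominated (best distance).
B: not dominated.
C: not dominated.
D: dominated by A (time 7.1≤9.6, tolls 2≤23, distance 101≤388, fuel 37≤87).
E: not dominated (best time).
F: not dominated (best tolls).

A, B, C, E, F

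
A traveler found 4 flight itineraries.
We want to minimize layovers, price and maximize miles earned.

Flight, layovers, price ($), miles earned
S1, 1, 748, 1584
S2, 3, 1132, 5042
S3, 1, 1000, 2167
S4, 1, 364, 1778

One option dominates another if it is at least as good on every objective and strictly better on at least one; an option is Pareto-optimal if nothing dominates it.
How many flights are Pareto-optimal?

S1: dominated by S4 (layovers 1≤1, price 364≤748, miles earned 1778≥1584).
S2: not dominated (best miles earned).
S3: not dominated.
S4: not dominated (best price).
Pareto-optimal: S2, S3, S4 → 3.

3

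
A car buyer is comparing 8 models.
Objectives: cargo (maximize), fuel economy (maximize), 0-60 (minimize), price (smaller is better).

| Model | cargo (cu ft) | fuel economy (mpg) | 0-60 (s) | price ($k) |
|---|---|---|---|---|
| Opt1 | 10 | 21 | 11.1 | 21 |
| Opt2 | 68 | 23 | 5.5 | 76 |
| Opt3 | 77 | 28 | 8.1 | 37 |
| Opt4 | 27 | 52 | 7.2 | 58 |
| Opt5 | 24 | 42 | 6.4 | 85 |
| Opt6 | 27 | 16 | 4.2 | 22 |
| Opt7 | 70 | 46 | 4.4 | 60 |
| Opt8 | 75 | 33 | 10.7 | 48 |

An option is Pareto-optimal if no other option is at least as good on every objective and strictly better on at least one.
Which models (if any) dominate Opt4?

none

Opt1: worse on cargo (10 vs 27).
Opt2: worse on fuel economy (23 vs 52).
Opt3: worse on fuel economy (28 vs 52).
Opt5: worse on cargo (24 vs 27).
Opt6: worse on fuel economy (16 vs 52).
Opt7: worse on fuel economy (46 vs 52).
Opt8: worse on fuel economy (33 vs 52).
No option dominates Opt4.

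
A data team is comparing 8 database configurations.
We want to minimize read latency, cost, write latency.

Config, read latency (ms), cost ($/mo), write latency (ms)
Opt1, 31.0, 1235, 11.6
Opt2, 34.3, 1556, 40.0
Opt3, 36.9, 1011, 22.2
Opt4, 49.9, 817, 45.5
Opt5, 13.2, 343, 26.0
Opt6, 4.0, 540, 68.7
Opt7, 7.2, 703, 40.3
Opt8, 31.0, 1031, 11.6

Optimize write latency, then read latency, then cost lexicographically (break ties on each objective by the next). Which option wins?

First minimize write latency: best is 11.6, kept {Opt1, Opt8}.
Then minimize read latency: best is 31.0, kept {Opt1, Opt8}.
Then minimize cost: best is 1031, kept {Opt8}.

Opt8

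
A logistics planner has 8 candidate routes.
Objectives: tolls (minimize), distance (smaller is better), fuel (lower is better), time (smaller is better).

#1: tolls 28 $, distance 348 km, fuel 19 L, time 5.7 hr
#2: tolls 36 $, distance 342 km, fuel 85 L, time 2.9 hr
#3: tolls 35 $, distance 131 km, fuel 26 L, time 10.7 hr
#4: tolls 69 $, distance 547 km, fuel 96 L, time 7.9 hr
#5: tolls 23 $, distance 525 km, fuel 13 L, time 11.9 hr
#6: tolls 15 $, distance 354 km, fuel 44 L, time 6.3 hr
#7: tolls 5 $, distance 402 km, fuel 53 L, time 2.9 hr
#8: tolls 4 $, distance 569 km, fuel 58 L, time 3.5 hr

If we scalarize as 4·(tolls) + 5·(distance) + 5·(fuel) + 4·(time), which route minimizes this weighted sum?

#1: 4·28 + 5·348 + 5·19 + 4·5.7 = 1969.8
#2: 4·36 + 5·342 + 5·85 + 4·2.9 = 2290.6
#3: 4·35 + 5·131 + 5·26 + 4·10.7 = 967.8
#4: 4·69 + 5·547 + 5·96 + 4·7.9 = 3522.6
#5: 4·23 + 5·525 + 5·13 + 4·11.9 = 2829.6
#6: 4·15 + 5·354 + 5·44 + 4·6.3 = 2075.2
#7: 4·5 + 5·402 + 5·53 + 4·2.9 = 2306.6
#8: 4·4 + 5·569 + 5·58 + 4·3.5 = 3165.0
Lowest: #3 at 967.8.

#3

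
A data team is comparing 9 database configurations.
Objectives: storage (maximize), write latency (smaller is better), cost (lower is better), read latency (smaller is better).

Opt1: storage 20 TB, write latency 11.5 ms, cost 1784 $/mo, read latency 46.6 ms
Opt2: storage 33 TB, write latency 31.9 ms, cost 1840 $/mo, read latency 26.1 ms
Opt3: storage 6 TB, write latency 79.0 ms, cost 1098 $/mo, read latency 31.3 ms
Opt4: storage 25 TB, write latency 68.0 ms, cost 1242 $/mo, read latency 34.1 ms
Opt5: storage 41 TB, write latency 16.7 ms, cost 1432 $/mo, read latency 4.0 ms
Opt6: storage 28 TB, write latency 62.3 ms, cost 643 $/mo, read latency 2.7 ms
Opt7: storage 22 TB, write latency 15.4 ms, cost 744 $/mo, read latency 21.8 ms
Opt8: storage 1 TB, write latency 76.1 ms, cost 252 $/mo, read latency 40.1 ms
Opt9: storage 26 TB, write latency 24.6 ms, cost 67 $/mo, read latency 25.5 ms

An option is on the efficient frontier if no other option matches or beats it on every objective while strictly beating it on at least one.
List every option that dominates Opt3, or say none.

Opt6: storage 28≥6, write latency 62.3≤79.0, cost 643≤1098, read latency 2.7≤31.3 — dominates Opt3.
Opt7: storage 22≥6, write latency 15.4≤79.0, cost 744≤1098, read latency 21.8≤31.3 — dominates Opt3.
Opt9: storage 26≥6, write latency 24.6≤79.0, cost 67≤1098, read latency 25.5≤31.3 — dominates Opt3.
Others (Opt1, Opt2, Opt4, Opt5, Opt8) are each worse than Opt3 on at least one objective.

Opt6, Opt7, Opt9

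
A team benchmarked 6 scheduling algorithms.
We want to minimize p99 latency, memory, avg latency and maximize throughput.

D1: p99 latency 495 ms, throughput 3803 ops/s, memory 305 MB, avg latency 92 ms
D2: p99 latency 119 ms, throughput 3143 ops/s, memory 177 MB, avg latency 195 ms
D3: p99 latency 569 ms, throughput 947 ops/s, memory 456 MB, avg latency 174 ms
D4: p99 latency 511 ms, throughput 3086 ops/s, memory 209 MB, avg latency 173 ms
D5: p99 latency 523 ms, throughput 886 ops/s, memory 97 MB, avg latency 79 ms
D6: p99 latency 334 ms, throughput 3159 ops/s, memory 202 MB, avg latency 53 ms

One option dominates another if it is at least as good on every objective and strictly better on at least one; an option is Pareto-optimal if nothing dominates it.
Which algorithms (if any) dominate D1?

none

D2: worse on throughput (3143 vs 3803).
D3: worse on p99 latency (569 vs 495).
D4: worse on p99 latency (511 vs 495).
D5: worse on p99 latency (523 vs 495).
D6: worse on throughput (3159 vs 3803).
No option dominates D1.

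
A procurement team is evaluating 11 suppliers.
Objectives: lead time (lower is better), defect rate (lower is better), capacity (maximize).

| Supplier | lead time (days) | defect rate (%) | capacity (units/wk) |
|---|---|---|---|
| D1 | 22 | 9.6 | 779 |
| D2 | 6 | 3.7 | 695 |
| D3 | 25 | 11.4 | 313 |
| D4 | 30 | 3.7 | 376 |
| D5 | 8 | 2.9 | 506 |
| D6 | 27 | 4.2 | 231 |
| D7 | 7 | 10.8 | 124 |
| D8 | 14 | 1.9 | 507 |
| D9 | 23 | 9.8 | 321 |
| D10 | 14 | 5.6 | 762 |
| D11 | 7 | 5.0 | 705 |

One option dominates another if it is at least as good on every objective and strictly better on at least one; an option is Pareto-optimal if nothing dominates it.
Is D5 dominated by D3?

D3 vs D5: D3 is worse on lead time (25 vs 8), so it does not dominate D5.

No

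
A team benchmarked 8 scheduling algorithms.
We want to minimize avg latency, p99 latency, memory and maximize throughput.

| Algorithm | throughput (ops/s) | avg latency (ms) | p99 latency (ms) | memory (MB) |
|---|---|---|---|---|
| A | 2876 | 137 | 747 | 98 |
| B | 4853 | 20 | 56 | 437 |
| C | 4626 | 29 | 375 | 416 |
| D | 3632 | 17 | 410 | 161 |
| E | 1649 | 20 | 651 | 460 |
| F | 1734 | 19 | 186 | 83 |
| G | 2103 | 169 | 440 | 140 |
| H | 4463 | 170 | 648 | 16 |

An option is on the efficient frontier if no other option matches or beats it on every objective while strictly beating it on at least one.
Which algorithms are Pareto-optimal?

A, B, C, D, F, G, H

A: not dominated.
B: not dominated (best throughput).
C: not dominated.
D: not dominated (best avg latency).
E: dominated by B (throughput 4853≥1649, avg latency 20≤20, p99 latency 56≤651, memory 437≤460).
F: not dominated.
G: not dominated.
H: not dominated (best memory).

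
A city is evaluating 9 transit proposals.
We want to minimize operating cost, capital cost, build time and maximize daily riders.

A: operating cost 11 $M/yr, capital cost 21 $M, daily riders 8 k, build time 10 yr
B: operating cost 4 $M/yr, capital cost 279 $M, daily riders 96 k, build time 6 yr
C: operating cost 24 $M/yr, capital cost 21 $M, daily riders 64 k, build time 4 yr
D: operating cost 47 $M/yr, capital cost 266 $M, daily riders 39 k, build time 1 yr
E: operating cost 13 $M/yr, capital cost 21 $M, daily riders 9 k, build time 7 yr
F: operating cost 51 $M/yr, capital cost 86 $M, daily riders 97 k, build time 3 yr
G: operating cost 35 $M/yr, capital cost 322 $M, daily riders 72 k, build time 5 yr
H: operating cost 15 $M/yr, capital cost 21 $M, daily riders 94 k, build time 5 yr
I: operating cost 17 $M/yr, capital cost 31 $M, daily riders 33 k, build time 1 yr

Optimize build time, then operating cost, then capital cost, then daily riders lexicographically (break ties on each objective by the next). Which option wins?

First minimize build time: best is 1, kept {D, I}.
Then minimize operating cost: best is 17, kept {I}.

I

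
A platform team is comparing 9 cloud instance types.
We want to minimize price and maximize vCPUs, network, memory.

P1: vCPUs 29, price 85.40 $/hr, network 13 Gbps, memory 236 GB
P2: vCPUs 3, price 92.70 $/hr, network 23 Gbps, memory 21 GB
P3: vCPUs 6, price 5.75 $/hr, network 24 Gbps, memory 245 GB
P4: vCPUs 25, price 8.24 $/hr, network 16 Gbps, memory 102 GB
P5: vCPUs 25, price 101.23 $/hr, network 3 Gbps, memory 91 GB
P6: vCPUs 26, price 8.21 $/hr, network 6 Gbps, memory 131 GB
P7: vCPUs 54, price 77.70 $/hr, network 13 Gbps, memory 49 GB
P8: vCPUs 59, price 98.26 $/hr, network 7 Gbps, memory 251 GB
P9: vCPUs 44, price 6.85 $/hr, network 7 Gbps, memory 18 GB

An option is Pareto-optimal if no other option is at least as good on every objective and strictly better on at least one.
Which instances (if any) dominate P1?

P2: worse on vCPUs (3 vs 29).
P3: worse on vCPUs (6 vs 29).
P4: worse on vCPUs (25 vs 29).
P5: worse on vCPUs (25 vs 29).
P6: worse on vCPUs (26 vs 29).
P7: worse on memory (49 vs 236).
P8: worse on price (98.26 vs 85.40).
P9: worse on network (7 vs 13).
No option dominates P1.

none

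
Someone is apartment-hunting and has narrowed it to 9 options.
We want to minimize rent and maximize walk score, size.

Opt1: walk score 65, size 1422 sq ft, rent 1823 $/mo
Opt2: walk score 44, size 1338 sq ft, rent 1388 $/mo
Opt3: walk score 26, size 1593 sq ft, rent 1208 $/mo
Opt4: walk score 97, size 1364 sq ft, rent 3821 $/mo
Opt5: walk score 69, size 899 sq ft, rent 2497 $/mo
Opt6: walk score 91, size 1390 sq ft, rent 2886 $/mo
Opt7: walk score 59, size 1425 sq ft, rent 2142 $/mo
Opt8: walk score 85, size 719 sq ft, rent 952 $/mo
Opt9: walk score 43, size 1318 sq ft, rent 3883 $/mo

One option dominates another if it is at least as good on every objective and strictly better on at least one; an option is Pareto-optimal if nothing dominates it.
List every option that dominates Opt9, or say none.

Opt1, Opt2, Opt4, Opt6, Opt7

Opt1: walk score 65≥43, size 1422≥1318, rent 1823≤3883 — dominates Opt9.
Opt2: walk score 44≥43, size 1338≥1318, rent 1388≤3883 — dominates Opt9.
Opt4: walk score 97≥43, size 1364≥1318, rent 3821≤3883 — dominates Opt9.
Opt6: walk score 91≥43, size 1390≥1318, rent 2886≤3883 — dominates Opt9.
Opt7: walk score 59≥43, size 1425≥1318, rent 2142≤3883 — dominates Opt9.
Others (Opt3, Opt5, Opt8) are each worse than Opt9 on at least one objective.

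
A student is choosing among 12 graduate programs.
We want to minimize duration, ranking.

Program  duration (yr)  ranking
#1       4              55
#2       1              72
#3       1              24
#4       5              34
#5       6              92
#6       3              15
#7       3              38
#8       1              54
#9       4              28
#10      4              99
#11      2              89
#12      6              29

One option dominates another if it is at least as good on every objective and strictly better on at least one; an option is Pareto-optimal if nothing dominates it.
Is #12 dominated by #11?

#11 vs #12: #11 is worse on ranking (89 vs 29), so it does not dominate #12.

No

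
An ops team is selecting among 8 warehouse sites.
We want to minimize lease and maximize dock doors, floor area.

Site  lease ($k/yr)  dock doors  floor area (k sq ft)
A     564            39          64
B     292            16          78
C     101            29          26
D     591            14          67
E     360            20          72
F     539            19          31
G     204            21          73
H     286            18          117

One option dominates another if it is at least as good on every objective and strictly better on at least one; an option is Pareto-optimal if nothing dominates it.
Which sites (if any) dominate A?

none

B: worse on dock doors (16 vs 39).
C: worse on dock doors (29 vs 39).
D: worse on lease (591 vs 564).
E: worse on dock doors (20 vs 39).
F: worse on dock doors (19 vs 39).
G: worse on dock doors (21 vs 39).
H: worse on dock doors (18 vs 39).
No option dominates A.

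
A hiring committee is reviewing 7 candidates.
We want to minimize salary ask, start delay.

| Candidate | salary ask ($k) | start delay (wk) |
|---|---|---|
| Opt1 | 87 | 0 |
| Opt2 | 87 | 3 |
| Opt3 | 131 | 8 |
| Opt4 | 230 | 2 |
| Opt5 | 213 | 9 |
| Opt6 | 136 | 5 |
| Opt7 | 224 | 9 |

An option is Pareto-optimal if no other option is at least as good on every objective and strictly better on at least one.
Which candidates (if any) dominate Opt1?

none

Opt2: worse on start delay (3 vs 0).
Opt3: worse on salary ask (131 vs 87).
Opt4: worse on salary ask (230 vs 87).
Opt5: worse on salary ask (213 vs 87).
Opt6: worse on salary ask (136 vs 87).
Opt7: worse on salary ask (224 vs 87).
No option dominates Opt1.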